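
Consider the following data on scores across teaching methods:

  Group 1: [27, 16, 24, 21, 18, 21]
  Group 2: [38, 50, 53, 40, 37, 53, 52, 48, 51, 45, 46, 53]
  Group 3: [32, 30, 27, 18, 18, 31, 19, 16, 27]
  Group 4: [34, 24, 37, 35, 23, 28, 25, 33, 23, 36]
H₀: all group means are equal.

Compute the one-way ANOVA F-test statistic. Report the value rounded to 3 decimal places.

test statistic = 40.491

Group means [21.17, 47.17, 24.22, 29.80], grand mean 32.676
SSB = Σnᵢ(x̄ᵢ−x̄)² = 4040.453; SSW = ΣΣ(x−x̄ᵢ)² = 1097.656
MSB = 4040.453/3 = 1346.8175; MSW = 1097.656/33 = 33.2623
F = MSB/MSW = 40.4908
df = (3, 33)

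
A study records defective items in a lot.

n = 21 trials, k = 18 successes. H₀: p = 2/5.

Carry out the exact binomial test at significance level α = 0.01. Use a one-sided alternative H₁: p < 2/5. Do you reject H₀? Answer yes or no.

Exact binomial: n=21, k=18, p₀=2/5=0.4000
P(X≤18) from Σ C(n,i)·p₀^i·(1−p₀)^(n−i)
p-value (one-sided, H₁ less) = 1.00000
At α=0.01: p ≥ α → fail to reject H₀

reject H₀: no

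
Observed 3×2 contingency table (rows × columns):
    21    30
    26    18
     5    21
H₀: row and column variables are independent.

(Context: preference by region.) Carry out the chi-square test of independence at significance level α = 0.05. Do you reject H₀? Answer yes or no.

reject H₀: yes

Row totals [51, 44, 26], col totals [52, 69], n=121
χ² = (21−21.92)²/21.92 + (30−29.08)²/29.08 + (26−18.91)²/18.91 + (18−25.09)²/25.09 + (5−11.17)²/11.17 + (21−14.83)²/14.83 = 10.7119
df = 2
p-value (upper-tail) = 0.00472
At α=0.05: p < α → reject H₀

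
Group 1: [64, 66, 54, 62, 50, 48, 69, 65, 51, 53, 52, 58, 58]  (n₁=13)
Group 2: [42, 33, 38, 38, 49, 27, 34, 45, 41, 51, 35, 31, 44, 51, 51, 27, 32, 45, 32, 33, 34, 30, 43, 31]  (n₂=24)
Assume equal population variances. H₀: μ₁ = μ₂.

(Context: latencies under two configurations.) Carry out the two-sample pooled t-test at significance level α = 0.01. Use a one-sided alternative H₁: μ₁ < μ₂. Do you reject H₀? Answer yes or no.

reject H₀: no

x̄₁=57.692, s₁=6.921, n₁=13
x̄₂=38.208, s₂=7.740, n₂=24
s_p² = [12·6.921² + 23·7.740²]/35 = 55.7922
SE = √(s_p²·(1/13+1/24)) = 2.5722
t = (57.692−38.208)/2.5722 = 7.5747
df = 35
p-value (one-sided, H₁ less) = 1.00000
At α=0.01: p ≥ α → fail to reject H₀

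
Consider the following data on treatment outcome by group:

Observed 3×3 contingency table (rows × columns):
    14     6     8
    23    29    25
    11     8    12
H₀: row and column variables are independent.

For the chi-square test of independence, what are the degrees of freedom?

df = (r−1)(c−1) = (3−1)·(3−1) = 4

degrees of freedom = 4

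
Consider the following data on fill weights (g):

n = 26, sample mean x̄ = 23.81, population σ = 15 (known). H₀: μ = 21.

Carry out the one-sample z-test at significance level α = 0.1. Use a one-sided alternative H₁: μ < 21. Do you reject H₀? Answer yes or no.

SE = σ/√n = 15/√26 = 2.9417
z = (x̄−μ₀)/SE = (23.81−21)/2.9417 = 0.9552
p-value (one-sided, H₁ less) = 0.83027
At α=0.1: p ≥ α → fail to reject H₀

reject H₀: no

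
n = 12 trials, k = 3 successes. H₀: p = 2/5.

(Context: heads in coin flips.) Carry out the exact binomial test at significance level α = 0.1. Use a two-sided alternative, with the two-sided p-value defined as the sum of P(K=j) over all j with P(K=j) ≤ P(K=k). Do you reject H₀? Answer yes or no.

Exact binomial: n=12, k=3, p₀=2/5=0.4000
P(X=j) = C(n,j)·p₀^j·(1−p₀)^(n−j); p = Σ P(X=j) over j with P(X=j) ≤ P(X=3)
p-value (two-sided) = 0.38355
At α=0.1: p ≥ α → fail to reject H₀

reject H₀: no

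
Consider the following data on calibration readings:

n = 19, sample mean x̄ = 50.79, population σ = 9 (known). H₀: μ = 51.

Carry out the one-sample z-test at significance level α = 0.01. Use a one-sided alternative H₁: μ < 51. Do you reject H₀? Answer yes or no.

SE = σ/√n = 9/√19 = 2.0647
z = (x̄−μ₀)/SE = (50.79−51)/2.0647 = -0.1017
p-value (one-sided, H₁ less) = 0.45949
At α=0.01: p ≥ α → fail to reject H₀

reject H₀: no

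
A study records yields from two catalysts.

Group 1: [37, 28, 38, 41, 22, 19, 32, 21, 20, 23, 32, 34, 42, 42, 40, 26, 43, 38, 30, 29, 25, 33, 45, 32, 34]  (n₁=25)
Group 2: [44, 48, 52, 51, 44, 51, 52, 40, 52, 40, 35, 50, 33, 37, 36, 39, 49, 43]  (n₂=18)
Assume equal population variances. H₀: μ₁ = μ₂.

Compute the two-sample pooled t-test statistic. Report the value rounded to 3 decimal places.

x̄₁=32.240, s₁=7.822, n₁=25
x̄₂=44.222, s₂=6.594, n₂=18
s_p² = [24·7.822² + 17·6.594²]/41 = 53.8456
SE = √(s_p²·(1/25+1/18)) = 2.2683
t = (32.240−44.222)/2.2683 = -5.2824
df = 41

test statistic = -5.282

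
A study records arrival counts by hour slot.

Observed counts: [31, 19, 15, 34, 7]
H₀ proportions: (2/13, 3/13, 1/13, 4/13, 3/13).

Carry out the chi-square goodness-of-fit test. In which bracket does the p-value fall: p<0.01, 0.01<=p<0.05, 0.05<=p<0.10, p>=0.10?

p-value bracket: p<0.01

n = 106; E_i = n·p_i = [16.31, 24.46, 8.15, 32.62, 24.46]
χ² = (31−16.31)²/16.31 + (19−24.46)²/24.46 + (15−8.15)²/8.15 + (34−32.62)²/32.62 + (7−24.46)²/24.46 = 32.7280
df = 4
p-value (upper-tail) = 0.00000
→ bracket: p<0.01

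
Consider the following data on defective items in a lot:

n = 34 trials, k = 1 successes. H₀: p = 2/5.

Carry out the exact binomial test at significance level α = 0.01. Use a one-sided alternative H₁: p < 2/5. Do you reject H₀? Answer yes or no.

reject H₀: yes

Exact binomial: n=34, k=1, p₀=2/5=0.4000
P(X≤1) from Σ C(n,i)·p₀^i·(1−p₀)^(n−i)
p-value (one-sided, H₁ less) = 0.00000
At α=0.01: p < α → reject H₀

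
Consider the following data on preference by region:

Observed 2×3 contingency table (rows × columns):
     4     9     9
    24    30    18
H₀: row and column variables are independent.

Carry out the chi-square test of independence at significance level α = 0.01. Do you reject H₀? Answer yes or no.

reject H₀: no

Row totals [22, 72], col totals [28, 39, 27], n=94
χ² = (4−6.55)²/6.55 + (9−9.13)²/9.13 + (9−6.32)²/6.32 + (24−21.45)²/21.45 + (30−29.87)²/29.87 + (18−20.68)²/20.68 = 2.7859
df = 2
p-value (upper-tail) = 0.24834
At α=0.01: p ≥ α → fail to reject H₀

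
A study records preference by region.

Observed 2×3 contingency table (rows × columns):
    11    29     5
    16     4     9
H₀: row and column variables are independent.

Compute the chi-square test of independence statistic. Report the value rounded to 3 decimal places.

test statistic = 18.409

Row totals [45, 29], col totals [27, 33, 14], n=74
χ² = (11−16.42)²/16.42 + (29−20.07)²/20.07 + (5−8.51)²/8.51 + (16−10.58)²/10.58 + (4−12.93)²/12.93 + (9−5.49)²/5.49 = 18.4093
df = 2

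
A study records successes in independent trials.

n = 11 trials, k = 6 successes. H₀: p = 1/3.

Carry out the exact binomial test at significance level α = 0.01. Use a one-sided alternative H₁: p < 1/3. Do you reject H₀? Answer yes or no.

reject H₀: no

Exact binomial: n=11, k=6, p₀=1/3=0.3333
P(X≤6) from Σ C(n,i)·p₀^i·(1−p₀)^(n−i)
p-value (one-sided, H₁ less) = 0.96137
At α=0.01: p ≥ α → fail to reject H₀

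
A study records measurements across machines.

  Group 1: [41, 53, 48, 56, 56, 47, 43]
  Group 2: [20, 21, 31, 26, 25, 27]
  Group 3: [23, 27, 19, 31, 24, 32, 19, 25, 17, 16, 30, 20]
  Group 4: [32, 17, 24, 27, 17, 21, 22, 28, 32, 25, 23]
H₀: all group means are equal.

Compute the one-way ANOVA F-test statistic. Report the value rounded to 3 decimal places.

Group means [49.14, 25.00, 23.58, 24.36], grand mean 29.028
SSB = Σnᵢ(x̄ᵢ−x̄)² = 3524.653; SSW = ΣΣ(x−x̄ᵢ)² = 902.319
MSB = 3524.653/3 = 1174.8843; MSW = 902.319/32 = 28.1975
F = MSB/MSW = 41.6663
df = (3, 32)

test statistic = 41.666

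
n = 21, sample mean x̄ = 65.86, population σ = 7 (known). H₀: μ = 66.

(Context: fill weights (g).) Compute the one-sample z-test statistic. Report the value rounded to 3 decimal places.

SE = σ/√n = 7/√21 = 1.5275
z = (x̄−μ₀)/SE = (65.86−66)/1.5275 = -0.0917

test statistic = -0.092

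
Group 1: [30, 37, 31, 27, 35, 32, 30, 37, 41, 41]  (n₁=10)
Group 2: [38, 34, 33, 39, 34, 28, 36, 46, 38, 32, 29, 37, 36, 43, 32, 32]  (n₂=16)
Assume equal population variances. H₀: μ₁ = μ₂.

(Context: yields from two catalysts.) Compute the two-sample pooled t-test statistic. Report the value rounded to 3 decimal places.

x̄₁=34.100, s₁=4.841, n₁=10
x̄₂=35.438, s₂=4.761, n₂=16
s_p² = [9·4.841² + 15·4.761²]/24 = 22.9516
SE = √(s_p²·(1/10+1/16)) = 1.9312
t = (34.100−35.438)/1.9312 = -0.6926
df = 24

test statistic = -0.693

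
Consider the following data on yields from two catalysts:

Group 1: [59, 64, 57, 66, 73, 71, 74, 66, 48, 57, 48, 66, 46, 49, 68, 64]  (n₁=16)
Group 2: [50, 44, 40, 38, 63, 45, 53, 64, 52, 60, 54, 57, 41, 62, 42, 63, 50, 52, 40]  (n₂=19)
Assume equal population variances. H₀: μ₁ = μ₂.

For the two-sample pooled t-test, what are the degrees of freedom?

df = n₁ + n₂ − 2 = 16 + 19 − 2 = 33

degrees of freedom = 33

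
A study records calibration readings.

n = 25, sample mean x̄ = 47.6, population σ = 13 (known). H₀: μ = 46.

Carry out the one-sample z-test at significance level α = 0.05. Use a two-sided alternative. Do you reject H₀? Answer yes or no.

reject H₀: no

SE = σ/√n = 13/√25 = 2.6000
z = (x̄−μ₀)/SE = (47.6−46)/2.6000 = 0.6154
p-value (two-sided) = 0.53830
At α=0.05: p ≥ α → fail to reject H₀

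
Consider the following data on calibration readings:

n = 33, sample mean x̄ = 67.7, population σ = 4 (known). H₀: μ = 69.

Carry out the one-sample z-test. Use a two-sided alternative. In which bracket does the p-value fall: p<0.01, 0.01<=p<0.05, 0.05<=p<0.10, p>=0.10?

SE = σ/√n = 4/√33 = 0.6963
z = (x̄−μ₀)/SE = (67.7−69)/0.6963 = -1.8670
p-value (two-sided) = 0.06190
→ bracket: 0.05<=p<0.10

p-value bracket: 0.05<=p<0.10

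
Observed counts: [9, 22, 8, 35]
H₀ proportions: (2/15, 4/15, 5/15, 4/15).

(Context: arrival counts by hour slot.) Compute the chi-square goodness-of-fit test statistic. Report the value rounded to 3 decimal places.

n = 74; E_i = n·p_i = [9.87, 19.73, 24.67, 19.73]
χ² = (9−9.87)²/9.87 + (22−19.73)²/19.73 + (8−24.67)²/24.67 + (35−19.73)²/19.73 = 23.4088
df = 3

test statistic = 23.409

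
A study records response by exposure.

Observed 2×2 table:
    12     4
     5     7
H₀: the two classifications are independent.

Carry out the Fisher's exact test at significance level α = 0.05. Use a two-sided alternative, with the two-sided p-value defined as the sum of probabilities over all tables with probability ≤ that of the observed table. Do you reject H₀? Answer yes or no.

Margins: r₁=16, r₂=12, c₁=17, c₂=11, n=28
p_obs = C(16,12)·C(12,5)/C(28,17); sum pmf over tables with pmf ≤ p_obs
p-value (two-sided) = 0.12115
At α=0.05: p ≥ α → fail to reject H₀

reject H₀: no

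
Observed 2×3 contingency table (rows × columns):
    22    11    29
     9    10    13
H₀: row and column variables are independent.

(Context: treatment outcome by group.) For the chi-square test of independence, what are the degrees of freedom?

df = (r−1)(c−1) = (2−1)·(3−1) = 2

degrees of freedom = 2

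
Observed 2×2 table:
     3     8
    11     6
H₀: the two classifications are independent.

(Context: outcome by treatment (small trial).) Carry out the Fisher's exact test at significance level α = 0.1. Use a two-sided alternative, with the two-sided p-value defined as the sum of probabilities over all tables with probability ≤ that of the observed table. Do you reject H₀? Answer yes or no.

Margins: r₁=11, r₂=17, c₁=14, c₂=14, n=28
p_obs = C(11,3)·C(17,11)/C(28,14); sum pmf over tables with pmf ≤ p_obs
p-value (two-sided) = 0.12011
At α=0.1: p ≥ α → fail to reject H₀

reject H₀: no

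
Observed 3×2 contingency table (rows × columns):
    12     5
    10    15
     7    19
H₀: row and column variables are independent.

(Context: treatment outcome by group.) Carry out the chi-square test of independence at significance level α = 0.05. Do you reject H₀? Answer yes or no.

reject H₀: yes

Row totals [17, 25, 26], col totals [29, 39], n=68
χ² = (12−7.25)²/7.25 + (5−9.75)²/9.75 + (10−10.66)²/10.66 + (15−14.34)²/14.34 + (7−11.09)²/11.09 + (19−14.91)²/14.91 = 8.1260
df = 2
p-value (upper-tail) = 0.01720
At α=0.05: p < α → reject H₀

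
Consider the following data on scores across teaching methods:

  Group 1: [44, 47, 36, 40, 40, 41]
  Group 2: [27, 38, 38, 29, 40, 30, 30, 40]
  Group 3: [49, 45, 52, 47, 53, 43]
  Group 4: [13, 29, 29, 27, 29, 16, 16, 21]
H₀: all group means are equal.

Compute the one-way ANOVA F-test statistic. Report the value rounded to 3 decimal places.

Group means [41.33, 34.00, 48.17, 22.50], grand mean 35.321
SSB = Σnᵢ(x̄ᵢ−x̄)² = 2535.940; SSW = ΣΣ(x−x̄ᵢ)² = 682.167
MSB = 2535.940/3 = 845.3135; MSW = 682.167/24 = 28.4236
F = MSB/MSW = 29.7398
df = (3, 24)

test statistic = 29.740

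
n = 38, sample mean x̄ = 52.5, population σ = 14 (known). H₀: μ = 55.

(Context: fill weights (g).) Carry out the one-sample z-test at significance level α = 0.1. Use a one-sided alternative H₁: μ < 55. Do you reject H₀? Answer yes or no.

reject H₀: no

SE = σ/√n = 14/√38 = 2.2711
z = (x̄−μ₀)/SE = (52.5−55)/2.2711 = -1.1008
p-value (one-sided, H₁ less) = 0.13549
At α=0.1: p ≥ α → fail to reject H₀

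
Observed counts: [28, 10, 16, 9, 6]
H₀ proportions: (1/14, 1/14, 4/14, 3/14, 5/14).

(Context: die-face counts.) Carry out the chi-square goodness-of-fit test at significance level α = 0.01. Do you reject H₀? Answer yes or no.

n = 69; E_i = n·p_i = [4.93, 4.93, 19.71, 14.79, 24.64]
χ² = (28−4.93)²/4.93 + (10−4.93)²/4.93 + (16−19.71)²/19.71 + (9−14.79)²/14.79 + (6−24.64)²/24.64 = 130.2870
df = 4
p-value (upper-tail) = 0.00000
At α=0.01: p < α → reject H₀

reject H₀: yes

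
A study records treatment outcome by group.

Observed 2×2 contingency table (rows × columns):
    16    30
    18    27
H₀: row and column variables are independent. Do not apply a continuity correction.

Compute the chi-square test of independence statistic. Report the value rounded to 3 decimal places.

Row totals [46, 45], col totals [34, 57], n=91
χ² = (16−17.19)²/17.19 + (30−28.81)²/28.81 + (18−16.81)²/16.81 + (27−28.19)²/28.19 = 0.2646
df = 1

test statistic = 0.265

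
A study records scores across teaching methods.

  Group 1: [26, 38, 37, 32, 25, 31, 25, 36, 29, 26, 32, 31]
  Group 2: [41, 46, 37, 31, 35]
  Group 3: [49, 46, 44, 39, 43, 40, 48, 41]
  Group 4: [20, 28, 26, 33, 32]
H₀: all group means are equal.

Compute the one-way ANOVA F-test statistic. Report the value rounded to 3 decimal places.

Group means [30.67, 38.00, 43.75, 27.80], grand mean 34.900
SSB = Σnᵢ(x̄ᵢ−x̄)² = 1141.733; SSW = ΣΣ(x−x̄ᵢ)² = 572.967
MSB = 1141.733/3 = 380.5778; MSW = 572.967/26 = 22.0372
F = MSB/MSW = 17.2698
df = (3, 26)

test statistic = 17.270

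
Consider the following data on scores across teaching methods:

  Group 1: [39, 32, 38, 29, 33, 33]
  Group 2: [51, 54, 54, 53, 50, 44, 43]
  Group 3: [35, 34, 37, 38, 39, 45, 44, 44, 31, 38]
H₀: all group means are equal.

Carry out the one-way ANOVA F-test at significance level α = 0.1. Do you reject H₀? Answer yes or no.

Group means [34.00, 49.86, 38.50], grand mean 40.783
SSB = Σnᵢ(x̄ᵢ−x̄)² = 904.556; SSW = ΣΣ(x−x̄ᵢ)² = 393.357
MSB = 904.556/2 = 452.2780; MSW = 393.357/20 = 19.6679
F = MSB/MSW = 22.9958
df = (2, 20)
p-value (upper-tail) = 0.00001
At α=0.1: p < α → reject H₀

reject H₀: yes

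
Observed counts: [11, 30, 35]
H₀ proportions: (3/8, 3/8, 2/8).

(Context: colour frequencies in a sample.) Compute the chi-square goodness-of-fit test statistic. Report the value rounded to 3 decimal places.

test statistic = 24.298

n = 76; E_i = n·p_i = [28.50, 28.50, 19.00]
χ² = (11−28.50)²/28.50 + (30−28.50)²/28.50 + (35−19.00)²/19.00 = 24.2982
df = 2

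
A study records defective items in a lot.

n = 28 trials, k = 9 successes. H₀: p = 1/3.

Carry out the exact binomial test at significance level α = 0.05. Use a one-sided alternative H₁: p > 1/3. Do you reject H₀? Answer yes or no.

reject H₀: no

Exact binomial: n=28, k=9, p₀=1/3=0.3333
P(X≥9) from Σ C(n,i)·p₀^i·(1−p₀)^(n−i)
p-value (one-sided, H₁ greater) = 0.62278
At α=0.05: p ≥ α → fail to reject H₀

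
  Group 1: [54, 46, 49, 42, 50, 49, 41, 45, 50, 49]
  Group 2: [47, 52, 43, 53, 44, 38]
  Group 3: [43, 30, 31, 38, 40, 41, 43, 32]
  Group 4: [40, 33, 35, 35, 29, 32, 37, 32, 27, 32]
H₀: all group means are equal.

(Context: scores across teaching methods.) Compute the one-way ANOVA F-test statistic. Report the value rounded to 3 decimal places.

test statistic = 20.288

Group means [47.50, 46.17, 37.25, 33.20], grand mean 40.647
SSB = Σnᵢ(x̄ᵢ−x̄)² = 1299.331; SSW = ΣΣ(x−x̄ᵢ)² = 640.433
MSB = 1299.331/3 = 433.1105; MSW = 640.433/30 = 21.3478
F = MSB/MSW = 20.2883
df = (3, 30)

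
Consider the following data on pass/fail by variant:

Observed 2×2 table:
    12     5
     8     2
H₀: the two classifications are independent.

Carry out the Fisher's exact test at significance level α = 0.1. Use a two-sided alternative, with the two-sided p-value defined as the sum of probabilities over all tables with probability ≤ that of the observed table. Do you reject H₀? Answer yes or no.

Margins: r₁=17, r₂=10, c₁=20, c₂=7, n=27
p_obs = C(17,12)·C(10,8)/C(27,20); sum pmf over tables with pmf ≤ p_obs
p-value (two-sided) = 0.67839
At α=0.1: p ≥ α → fail to reject H₀

reject H₀: no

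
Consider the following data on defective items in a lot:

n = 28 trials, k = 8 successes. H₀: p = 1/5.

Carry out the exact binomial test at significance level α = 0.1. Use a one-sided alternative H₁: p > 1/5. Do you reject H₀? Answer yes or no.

reject H₀: no

Exact binomial: n=28, k=8, p₀=1/5=0.2000
P(X≥8) from Σ C(n,i)·p₀^i·(1−p₀)^(n−i)
p-value (one-sided, H₁ greater) = 0.18177
At α=0.1: p ≥ α → fail to reject H₀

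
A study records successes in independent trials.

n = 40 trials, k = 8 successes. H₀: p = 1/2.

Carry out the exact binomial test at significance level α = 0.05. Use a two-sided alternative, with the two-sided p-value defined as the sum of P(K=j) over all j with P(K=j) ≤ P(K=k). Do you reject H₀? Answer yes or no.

Exact binomial: n=40, k=8, p₀=1/2=0.5000
P(X=j) = C(n,j)·p₀^j·(1−p₀)^(n−j); p = Σ P(X=j) over j with P(X=j) ≤ P(X=8)
p-value (two-sided) = 0.00018
At α=0.05: p < α → reject H₀

reject H₀: yes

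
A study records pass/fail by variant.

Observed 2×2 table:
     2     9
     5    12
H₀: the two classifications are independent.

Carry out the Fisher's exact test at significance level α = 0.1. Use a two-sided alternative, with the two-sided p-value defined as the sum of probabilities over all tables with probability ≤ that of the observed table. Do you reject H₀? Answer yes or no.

reject H₀: no

Margins: r₁=11, r₂=17, c₁=7, c₂=21, n=28
p_obs = C(11,2)·C(17,5)/C(28,7); sum pmf over tables with pmf ≤ p_obs
p-value (two-sided) = 0.66834
At α=0.1: p ≥ α → fail to reject H₀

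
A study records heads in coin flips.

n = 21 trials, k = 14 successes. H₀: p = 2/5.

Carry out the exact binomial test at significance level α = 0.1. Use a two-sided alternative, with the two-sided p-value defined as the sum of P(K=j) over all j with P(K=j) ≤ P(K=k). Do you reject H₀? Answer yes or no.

reject H₀: yes

Exact binomial: n=21, k=14, p₀=2/5=0.4000
P(X=j) = C(n,j)·p₀^j·(1−p₀)^(n−j); p = Σ P(X=j) over j with P(X=j) ≤ P(X=14)
p-value (two-sided) = 0.02331
At α=0.1: p < α → reject H₀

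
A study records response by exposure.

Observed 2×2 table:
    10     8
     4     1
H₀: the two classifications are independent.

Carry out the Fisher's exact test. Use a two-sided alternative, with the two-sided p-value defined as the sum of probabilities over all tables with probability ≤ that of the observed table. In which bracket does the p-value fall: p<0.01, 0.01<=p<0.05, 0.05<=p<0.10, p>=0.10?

p-value bracket: p>=0.10

Margins: r₁=18, r₂=5, c₁=14, c₂=9, n=23
p_obs = C(18,10)·C(5,4)/C(23,14); sum pmf over tables with pmf ≤ p_obs
p-value (two-sided) = 0.61057
→ bracket: p>=0.10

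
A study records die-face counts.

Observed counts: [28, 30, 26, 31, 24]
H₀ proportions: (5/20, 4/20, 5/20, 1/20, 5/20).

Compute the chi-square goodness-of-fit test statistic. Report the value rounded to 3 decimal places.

n = 139; E_i = n·p_i = [34.75, 27.80, 34.75, 6.95, 34.75]
χ² = (28−34.75)²/34.75 + (30−27.80)²/27.80 + (26−34.75)²/34.75 + (31−6.95)²/6.95 + (24−34.75)²/34.75 = 90.2374
df = 4

test statistic = 90.237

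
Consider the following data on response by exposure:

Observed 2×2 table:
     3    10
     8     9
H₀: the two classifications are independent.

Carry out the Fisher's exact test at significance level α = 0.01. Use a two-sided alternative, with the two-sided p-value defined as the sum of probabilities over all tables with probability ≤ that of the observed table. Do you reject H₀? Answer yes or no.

reject H₀: no

Margins: r₁=13, r₂=17, c₁=11, c₂=19, n=30
p_obs = C(13,3)·C(17,8)/C(30,11); sum pmf over tables with pmf ≤ p_obs
p-value (two-sided) = 0.25949
At α=0.01: p ≥ α → fail to reject H₀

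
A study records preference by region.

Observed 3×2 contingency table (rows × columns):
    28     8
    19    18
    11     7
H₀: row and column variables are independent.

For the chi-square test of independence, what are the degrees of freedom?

df = (r−1)(c−1) = (3−1)·(2−1) = 2

degrees of freedom = 2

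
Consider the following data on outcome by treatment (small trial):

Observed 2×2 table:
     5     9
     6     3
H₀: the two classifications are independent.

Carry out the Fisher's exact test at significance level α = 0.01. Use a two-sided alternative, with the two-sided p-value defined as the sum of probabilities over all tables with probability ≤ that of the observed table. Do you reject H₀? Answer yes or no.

Margins: r₁=14, r₂=9, c₁=11, c₂=12, n=23
p_obs = C(14,5)·C(9,6)/C(23,11); sum pmf over tables with pmf ≤ p_obs
p-value (two-sided) = 0.21376
At α=0.01: p ≥ α → fail to reject H₀

reject H₀: no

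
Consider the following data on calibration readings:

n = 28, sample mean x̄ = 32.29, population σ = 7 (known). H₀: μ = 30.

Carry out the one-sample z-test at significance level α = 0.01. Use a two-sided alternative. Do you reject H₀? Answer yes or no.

reject H₀: no

SE = σ/√n = 7/√28 = 1.3229
z = (x̄−μ₀)/SE = (32.29−30)/1.3229 = 1.7311
p-value (two-sided) = 0.08344
At α=0.01: p ≥ α → fail to reject H₀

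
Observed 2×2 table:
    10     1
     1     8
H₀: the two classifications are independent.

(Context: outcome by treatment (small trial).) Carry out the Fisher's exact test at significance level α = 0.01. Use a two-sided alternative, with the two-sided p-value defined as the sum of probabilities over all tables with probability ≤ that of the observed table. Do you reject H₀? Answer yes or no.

reject H₀: yes

Margins: r₁=11, r₂=9, c₁=11, c₂=9, n=20
p_obs = C(11,10)·C(9,1)/C(20,11); sum pmf over tables with pmf ≤ p_obs
p-value (two-sided) = 0.00092
At α=0.01: p < α → reject H₀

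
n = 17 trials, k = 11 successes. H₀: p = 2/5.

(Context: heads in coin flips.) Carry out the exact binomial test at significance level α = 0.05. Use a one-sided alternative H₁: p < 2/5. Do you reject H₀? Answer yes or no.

reject H₀: no

Exact binomial: n=17, k=11, p₀=2/5=0.4000
P(X≤11) from Σ C(n,i)·p₀^i·(1−p₀)^(n−i)
p-value (one-sided, H₁ less) = 0.98941
At α=0.05: p ≥ α → fail to reject H₀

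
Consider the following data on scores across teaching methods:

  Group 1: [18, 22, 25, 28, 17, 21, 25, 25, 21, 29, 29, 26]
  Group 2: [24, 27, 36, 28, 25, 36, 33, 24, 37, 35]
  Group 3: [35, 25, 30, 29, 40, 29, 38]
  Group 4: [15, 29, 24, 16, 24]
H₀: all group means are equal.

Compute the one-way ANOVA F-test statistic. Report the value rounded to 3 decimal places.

Group means [23.83, 30.50, 32.29, 21.60], grand mean 27.206
SSB = Σnᵢ(x̄ᵢ−x̄)² = 582.764; SSW = ΣΣ(x−x̄ᵢ)² = 762.795
MSB = 582.764/3 = 194.2545; MSW = 762.795/30 = 25.4265
F = MSB/MSW = 7.6398
df = (3, 30)

test statistic = 7.640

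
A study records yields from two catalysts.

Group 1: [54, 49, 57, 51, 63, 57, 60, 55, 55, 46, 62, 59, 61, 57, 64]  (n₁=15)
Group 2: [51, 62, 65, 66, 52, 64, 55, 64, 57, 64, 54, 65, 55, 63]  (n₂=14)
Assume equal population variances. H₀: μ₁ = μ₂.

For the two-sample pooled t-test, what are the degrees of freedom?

df = n₁ + n₂ − 2 = 15 + 14 − 2 = 27

degrees of freedom = 27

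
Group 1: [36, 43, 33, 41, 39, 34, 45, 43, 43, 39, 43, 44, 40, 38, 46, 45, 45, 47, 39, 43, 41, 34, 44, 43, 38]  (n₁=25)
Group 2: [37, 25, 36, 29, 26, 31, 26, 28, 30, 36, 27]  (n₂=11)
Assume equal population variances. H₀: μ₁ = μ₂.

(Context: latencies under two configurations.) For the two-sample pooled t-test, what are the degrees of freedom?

degrees of freedom = 34

df = n₁ + n₂ − 2 = 25 + 11 − 2 = 34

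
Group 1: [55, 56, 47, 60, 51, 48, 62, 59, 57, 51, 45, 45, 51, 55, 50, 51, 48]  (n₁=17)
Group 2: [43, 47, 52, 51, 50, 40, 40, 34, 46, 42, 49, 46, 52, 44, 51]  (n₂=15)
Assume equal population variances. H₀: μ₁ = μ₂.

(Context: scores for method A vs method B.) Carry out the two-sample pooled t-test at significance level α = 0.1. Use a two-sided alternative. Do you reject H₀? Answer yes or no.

reject H₀: yes

x̄₁=52.412, s₁=5.197, n₁=17
x̄₂=45.800, s₂=5.294, n₂=15
s_p² = [16·5.197² + 14·5.294²]/30 = 27.4839
SE = √(s_p²·(1/17+1/15)) = 1.8571
t = (52.412−45.800)/1.8571 = 3.5602
df = 30
p-value (two-sided) = 0.00126
At α=0.1: p < α → reject H₀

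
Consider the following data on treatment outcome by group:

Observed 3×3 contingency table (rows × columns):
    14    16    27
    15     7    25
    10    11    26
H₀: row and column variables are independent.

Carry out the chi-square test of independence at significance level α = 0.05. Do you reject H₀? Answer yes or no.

reject H₀: no

Row totals [57, 47, 47], col totals [39, 34, 78], n=151
χ² = (14−14.72)²/14.72 + (16−12.83)²/12.83 + (27−29.44)²/29.44 + (15−12.14)²/12.14 + (7−10.58)²/10.58 + (25−24.28)²/24.28 + (10−12.14)²/12.14 + (11−10.58)²/10.58 + (26−24.28)²/24.28 = 3.4432
df = 4
p-value (upper-tail) = 0.48657
At α=0.05: p ≥ α → fail to reject H₀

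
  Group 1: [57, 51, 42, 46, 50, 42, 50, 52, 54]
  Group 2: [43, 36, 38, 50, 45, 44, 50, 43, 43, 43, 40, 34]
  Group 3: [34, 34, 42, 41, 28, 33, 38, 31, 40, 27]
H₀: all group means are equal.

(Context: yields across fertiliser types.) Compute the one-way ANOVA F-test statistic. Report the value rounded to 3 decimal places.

test statistic = 19.356

Group means [49.33, 42.42, 34.80], grand mean 41.968
SSB = Σnᵢ(x̄ᵢ−x̄)² = 1004.451; SSW = ΣΣ(x−x̄ᵢ)² = 726.517
MSB = 1004.451/2 = 502.2255; MSW = 726.517/28 = 25.9470
F = MSB/MSW = 19.3558
df = (2, 28)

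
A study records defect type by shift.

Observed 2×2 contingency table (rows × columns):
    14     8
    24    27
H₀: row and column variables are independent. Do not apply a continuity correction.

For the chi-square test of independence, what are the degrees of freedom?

degrees of freedom = 1

df = (r−1)(c−1) = (2−1)·(2−1) = 1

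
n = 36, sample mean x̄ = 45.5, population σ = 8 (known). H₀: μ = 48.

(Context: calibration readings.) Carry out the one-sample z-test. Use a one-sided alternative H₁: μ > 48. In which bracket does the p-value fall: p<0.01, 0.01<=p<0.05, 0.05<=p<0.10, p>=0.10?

SE = σ/√n = 8/√36 = 1.3333
z = (x̄−μ₀)/SE = (45.5−48)/1.3333 = -1.8750
p-value (one-sided, H₁ greater) = 0.96960
→ bracket: p>=0.10

p-value bracket: p>=0.10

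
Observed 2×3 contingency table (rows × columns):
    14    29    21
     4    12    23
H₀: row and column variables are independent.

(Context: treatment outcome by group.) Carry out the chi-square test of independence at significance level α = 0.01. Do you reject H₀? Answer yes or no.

Row totals [64, 39], col totals [18, 41, 44], n=103
χ² = (14−11.18)²/11.18 + (29−25.48)²/25.48 + (21−27.34)²/27.34 + (4−6.82)²/6.82 + (12−15.52)²/15.52 + (23−16.66)²/16.66 = 7.0422
df = 2
p-value (upper-tail) = 0.02957
At α=0.01: p ≥ α → fail to reject H₀

reject H₀: no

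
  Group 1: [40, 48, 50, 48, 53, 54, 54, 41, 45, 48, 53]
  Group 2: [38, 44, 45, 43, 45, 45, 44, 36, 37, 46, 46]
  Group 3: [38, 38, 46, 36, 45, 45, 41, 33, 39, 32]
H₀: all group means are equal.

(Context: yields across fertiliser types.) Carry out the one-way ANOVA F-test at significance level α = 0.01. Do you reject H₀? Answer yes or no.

Group means [48.55, 42.64, 39.30], grand mean 43.625
SSB = Σnᵢ(x̄ᵢ−x̄)² = 464.127; SSW = ΣΣ(x−x̄ᵢ)² = 605.373
MSB = 464.127/2 = 232.0636; MSW = 605.373/29 = 20.8749
F = MSB/MSW = 11.1169
df = (2, 29)
p-value (upper-tail) = 0.00026
At α=0.01: p < α → reject H₀

reject H₀: yes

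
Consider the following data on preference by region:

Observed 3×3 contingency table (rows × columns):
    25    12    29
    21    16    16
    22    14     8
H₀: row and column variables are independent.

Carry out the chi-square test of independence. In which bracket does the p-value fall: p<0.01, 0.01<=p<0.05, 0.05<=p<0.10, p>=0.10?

p-value bracket: 0.05<=p<0.10

Row totals [66, 53, 44], col totals [68, 42, 53], n=163
χ² = (25−27.53)²/27.53 + (12−17.01)²/17.01 + (29−21.46)²/21.46 + (21−22.11)²/22.11 + (16−13.66)²/13.66 + (16−17.23)²/17.23 + (22−18.36)²/18.36 + (14−11.34)²/11.34 + (8−14.31)²/14.31 = 9.0310
df = 4
p-value (upper-tail) = 0.06033
→ bracket: 0.05<=p<0.10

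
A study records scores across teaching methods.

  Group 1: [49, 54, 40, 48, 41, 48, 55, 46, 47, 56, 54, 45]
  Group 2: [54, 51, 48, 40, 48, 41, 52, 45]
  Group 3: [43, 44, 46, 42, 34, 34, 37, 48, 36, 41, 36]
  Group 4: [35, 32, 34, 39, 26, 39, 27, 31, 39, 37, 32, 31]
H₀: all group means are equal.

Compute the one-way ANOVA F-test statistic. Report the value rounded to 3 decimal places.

test statistic = 22.628

Group means [48.58, 47.38, 40.09, 33.50], grand mean 41.977
SSB = Σnᵢ(x̄ᵢ−x̄)² = 1658.276; SSW = ΣΣ(x−x̄ᵢ)² = 952.701
MSB = 1658.276/3 = 552.7587; MSW = 952.701/39 = 24.4282
F = MSB/MSW = 22.6279
df = (3, 39)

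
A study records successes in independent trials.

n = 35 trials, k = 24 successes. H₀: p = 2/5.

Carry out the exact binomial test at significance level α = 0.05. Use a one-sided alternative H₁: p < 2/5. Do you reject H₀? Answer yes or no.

Exact binomial: n=35, k=24, p₀=2/5=0.4000
P(X≤24) from Σ C(n,i)·p₀^i·(1−p₀)^(n−i)
p-value (one-sided, H₁ less) = 0.99983
At α=0.05: p ≥ α → fail to reject H₀

reject H₀: no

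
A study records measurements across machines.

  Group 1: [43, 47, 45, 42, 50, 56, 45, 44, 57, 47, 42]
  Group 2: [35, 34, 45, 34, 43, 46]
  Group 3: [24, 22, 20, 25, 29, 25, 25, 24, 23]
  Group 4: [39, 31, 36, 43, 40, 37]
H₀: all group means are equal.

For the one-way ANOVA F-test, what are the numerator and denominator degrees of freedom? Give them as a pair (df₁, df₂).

degrees of freedom = [3, 28]

k = 4 groups, N = 32 total
df = (k−1, N−k) = (4−1, 32−4) = (3, 28)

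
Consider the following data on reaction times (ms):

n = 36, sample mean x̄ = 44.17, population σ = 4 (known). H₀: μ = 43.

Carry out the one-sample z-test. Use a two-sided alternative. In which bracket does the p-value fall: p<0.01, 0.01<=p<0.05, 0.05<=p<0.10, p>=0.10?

SE = σ/√n = 4/√36 = 0.6667
z = (x̄−μ₀)/SE = (44.17−43)/0.6667 = 1.7550
p-value (two-sided) = 0.07926
→ bracket: 0.05<=p<0.10

p-value bracket: 0.05<=p<0.10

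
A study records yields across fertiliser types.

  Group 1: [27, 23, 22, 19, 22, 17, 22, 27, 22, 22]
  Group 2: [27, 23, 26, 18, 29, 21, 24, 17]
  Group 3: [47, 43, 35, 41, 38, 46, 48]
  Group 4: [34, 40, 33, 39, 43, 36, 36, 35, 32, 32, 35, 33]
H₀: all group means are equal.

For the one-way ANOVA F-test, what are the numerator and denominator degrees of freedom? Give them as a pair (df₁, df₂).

degrees of freedom = [3, 33]

k = 4 groups, N = 37 total
df = (k−1, N−k) = (4−1, 37−4) = (3, 33)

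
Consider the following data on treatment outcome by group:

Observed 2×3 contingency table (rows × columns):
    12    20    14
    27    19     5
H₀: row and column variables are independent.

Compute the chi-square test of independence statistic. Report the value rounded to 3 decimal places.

Row totals [46, 51], col totals [39, 39, 19], n=97
χ² = (12−18.49)²/18.49 + (20−18.49)²/18.49 + (14−9.01)²/9.01 + (27−20.51)²/20.51 + (19−20.51)²/20.51 + (5−9.99)²/9.99 = 9.8264
df = 2

test statistic = 9.826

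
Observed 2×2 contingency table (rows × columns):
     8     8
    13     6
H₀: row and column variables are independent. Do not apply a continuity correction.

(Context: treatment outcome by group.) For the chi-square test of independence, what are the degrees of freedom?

degrees of freedom = 1

df = (r−1)(c−1) = (2−1)·(2−1) = 1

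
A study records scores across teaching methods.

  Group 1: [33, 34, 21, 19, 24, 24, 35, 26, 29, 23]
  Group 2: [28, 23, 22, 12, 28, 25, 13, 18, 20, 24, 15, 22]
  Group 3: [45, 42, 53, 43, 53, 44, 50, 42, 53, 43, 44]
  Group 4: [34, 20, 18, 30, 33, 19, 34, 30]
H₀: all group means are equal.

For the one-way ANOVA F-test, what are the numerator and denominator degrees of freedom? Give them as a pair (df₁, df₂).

k = 4 groups, N = 41 total
df = (k−1, N−k) = (4−1, 41−4) = (3, 37)

degrees of freedom = [3, 37]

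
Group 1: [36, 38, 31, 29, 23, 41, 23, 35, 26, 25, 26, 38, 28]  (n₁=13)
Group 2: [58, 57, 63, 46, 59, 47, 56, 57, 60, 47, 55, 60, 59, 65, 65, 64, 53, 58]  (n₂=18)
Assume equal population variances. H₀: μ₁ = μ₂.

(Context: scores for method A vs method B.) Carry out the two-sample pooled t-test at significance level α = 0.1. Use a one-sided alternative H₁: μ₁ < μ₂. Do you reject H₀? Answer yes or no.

reject H₀: yes

x̄₁=30.692, s₁=6.223, n₁=13
x̄₂=57.167, s₂=5.854, n₂=18
s_p² = [12·6.223² + 17·5.854²]/29 = 36.1127
SE = √(s_p²·(1/13+1/18)) = 2.1873
t = (30.692−57.167)/2.1873 = -12.1038
df = 29
p-value (one-sided, H₁ less) = 0.00000
At α=0.1: p < α → reject H₀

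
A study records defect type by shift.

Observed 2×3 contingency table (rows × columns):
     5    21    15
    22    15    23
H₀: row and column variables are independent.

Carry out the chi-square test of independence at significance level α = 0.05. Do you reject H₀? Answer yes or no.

reject H₀: yes

Row totals [41, 60], col totals [27, 36, 38], n=101
χ² = (5−10.96)²/10.96 + (21−14.61)²/14.61 + (15−15.43)²/15.43 + (22−16.04)²/16.04 + (15−21.39)²/21.39 + (23−22.57)²/22.57 = 10.1737
df = 2
p-value (upper-tail) = 0.00618
At α=0.05: p < α → reject H₀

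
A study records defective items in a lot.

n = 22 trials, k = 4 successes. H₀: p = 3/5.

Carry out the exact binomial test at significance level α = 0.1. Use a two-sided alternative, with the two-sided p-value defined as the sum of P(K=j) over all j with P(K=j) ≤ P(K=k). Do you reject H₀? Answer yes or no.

reject H₀: yes

Exact binomial: n=22, k=4, p₀=3/5=0.6000
P(X=j) = C(n,j)·p₀^j·(1−p₀)^(n−j); p = Σ P(X=j) over j with P(X=j) ≤ P(X=4)
p-value (two-sided) = 0.00009
At α=0.1: p < α → reject H₀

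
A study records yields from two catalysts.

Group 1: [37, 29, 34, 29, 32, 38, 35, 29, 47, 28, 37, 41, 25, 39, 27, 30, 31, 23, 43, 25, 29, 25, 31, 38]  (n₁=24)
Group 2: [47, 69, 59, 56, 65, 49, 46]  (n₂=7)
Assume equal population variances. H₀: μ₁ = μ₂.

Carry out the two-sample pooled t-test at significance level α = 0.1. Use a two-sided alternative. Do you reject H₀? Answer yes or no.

x̄₁=32.583, s₁=6.303, n₁=24
x̄₂=55.857, s₂=9.026, n₂=7
s_p² = [23·6.303² + 6·9.026²]/29 = 48.3686
SE = √(s_p²·(1/24+1/7)) = 2.9875
t = (32.583−55.857)/2.9875 = -7.7904
df = 29
p-value (two-sided) = 0.00000
At α=0.1: p < α → reject H₀

reject H₀: yes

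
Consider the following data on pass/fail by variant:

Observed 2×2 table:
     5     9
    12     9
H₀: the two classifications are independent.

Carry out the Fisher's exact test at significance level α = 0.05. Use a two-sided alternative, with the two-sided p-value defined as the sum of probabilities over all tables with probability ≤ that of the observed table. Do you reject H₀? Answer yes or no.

reject H₀: no

Margins: r₁=14, r₂=21, c₁=17, c₂=18, n=35
p_obs = C(14,5)·C(21,12)/C(35,17); sum pmf over tables with pmf ≤ p_obs
p-value (two-sided) = 0.30527
At α=0.05: p ≥ α → fail to reject H₀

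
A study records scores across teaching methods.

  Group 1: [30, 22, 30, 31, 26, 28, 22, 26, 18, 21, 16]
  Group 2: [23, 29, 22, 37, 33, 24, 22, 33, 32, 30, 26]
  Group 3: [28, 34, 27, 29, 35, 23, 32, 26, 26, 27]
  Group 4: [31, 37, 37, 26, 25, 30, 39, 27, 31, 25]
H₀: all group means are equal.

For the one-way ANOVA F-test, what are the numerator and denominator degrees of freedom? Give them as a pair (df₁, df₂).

k = 4 groups, N = 42 total
df = (k−1, N−k) = (4−1, 42−4) = (3, 38)

degrees of freedom = [3, 38]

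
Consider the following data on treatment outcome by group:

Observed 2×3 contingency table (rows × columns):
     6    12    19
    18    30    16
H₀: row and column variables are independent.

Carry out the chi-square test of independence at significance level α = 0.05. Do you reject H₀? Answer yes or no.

reject H₀: yes

Row totals [37, 64], col totals [24, 42, 35], n=101
χ² = (6−8.79)²/8.79 + (12−15.39)²/15.39 + (19−12.82)²/12.82 + (18−15.21)²/15.21 + (30−26.61)²/26.61 + (16−22.18)²/22.18 = 7.2734
df = 2
p-value (upper-tail) = 0.02634
At α=0.05: p < α → reject H₀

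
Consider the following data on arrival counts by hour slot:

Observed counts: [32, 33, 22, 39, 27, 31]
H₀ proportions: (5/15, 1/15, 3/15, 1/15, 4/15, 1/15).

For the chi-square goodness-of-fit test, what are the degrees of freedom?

degrees of freedom = 5

df = k − 1 = 6 − 1 = 5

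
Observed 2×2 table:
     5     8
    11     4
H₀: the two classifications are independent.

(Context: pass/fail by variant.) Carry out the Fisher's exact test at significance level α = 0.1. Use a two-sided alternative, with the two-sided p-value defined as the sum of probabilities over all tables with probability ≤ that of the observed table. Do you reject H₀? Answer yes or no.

Margins: r₁=13, r₂=15, c₁=16, c₂=12, n=28
p_obs = C(13,5)·C(15,11)/C(28,16); sum pmf over tables with pmf ≤ p_obs
p-value (two-sided) = 0.12482
At α=0.1: p ≥ α → fail to reject H₀

reject H₀: no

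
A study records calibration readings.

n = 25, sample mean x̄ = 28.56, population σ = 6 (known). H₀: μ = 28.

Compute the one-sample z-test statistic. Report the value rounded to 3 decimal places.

SE = σ/√n = 6/√25 = 1.2000
z = (x̄−μ₀)/SE = (28.56−28)/1.2000 = 0.4667

test statistic = 0.467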